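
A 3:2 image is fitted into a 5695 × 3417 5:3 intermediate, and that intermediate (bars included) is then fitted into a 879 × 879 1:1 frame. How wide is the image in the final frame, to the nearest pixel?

3:2 in 5695×3417: fills the height, so the image is 5125.50 × 3417.00.
Second fit — the 5:3 canvas into 879×879 spans the width: 879.00 × 527.40 (×0.1543 from 5695×3417).
Applying the same ×0.1543: 5125.50 → 791.10.

791 px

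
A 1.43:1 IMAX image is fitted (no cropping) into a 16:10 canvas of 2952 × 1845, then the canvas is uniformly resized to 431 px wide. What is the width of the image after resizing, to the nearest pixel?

Fitted into 2952×1845, the image spans the height; its width is 1845 × 1.430 ≈ 2638.35 px.
The frame scales by 431/2952 = 0.1460; 2638.35 × 0.1460 ≈ 385.21 px.

385 px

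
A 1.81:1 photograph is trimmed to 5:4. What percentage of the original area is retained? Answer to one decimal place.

5:4 is narrower than 1.81:1, so the crop keeps the full height and trims the width.
Fraction kept = (1.250)/(1.810) ≈ 69.06%.

69.1%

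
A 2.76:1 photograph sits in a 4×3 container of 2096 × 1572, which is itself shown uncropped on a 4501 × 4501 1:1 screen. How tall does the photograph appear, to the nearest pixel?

2.76:1 in 2096×1572: fills the width, so the photograph is 2096.00 × 759.42.
Second fit — the 4×3 canvas into 4501×4501 spans the width: 4501.00 × 3375.75 (×2.1474 from 2096×1572).
Applying the same ×2.1474: 759.42 → 1630.80.

1631 px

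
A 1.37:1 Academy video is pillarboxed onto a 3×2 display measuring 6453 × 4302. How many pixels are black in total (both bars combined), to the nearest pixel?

1.37:1 Academy (1.370) < 3×2 (1.500), so the video fills the height.
That makes the image 5893.7400 px wide (4302 × 1.370).
6453 − 5893.7400 = 559.2600 px of bars.
Across the 4302-px span: 559.2600 × 4302 ≈ 2405937 px.

2405937 pixels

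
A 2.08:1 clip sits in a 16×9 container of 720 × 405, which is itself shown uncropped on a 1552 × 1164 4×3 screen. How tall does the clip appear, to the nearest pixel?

First fit — 2.08:1 into 720×405 spans the width: 720.00 × 346.15.
The 16×9 canvas is width-limited in 1552×1164, giving 1552.00 × 873.00; scale factor 2.1556.
Applying the same ×2.1556: 346.15 → 746.15.

746 px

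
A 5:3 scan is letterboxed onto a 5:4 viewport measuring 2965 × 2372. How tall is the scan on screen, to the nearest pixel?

1779 px

Since 1.667 > 1.250, the scan is width-limited.
The scan is 2965 × 3/5 ≈ 1779.00 px tall.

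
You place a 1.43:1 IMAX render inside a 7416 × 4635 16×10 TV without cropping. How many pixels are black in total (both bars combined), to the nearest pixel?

Since 1.430 < 1.600, the render is height-limited.
Content width = 4635 × 1.430 ≈ 6628.0500 px.
Black = 7416 − 6628.0500 = 787.9500 px.
Bar area = 787.9500 × 4635 ≈ 3652148 px.

3652148 pixels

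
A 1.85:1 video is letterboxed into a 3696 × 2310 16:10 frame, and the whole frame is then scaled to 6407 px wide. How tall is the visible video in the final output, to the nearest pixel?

3463 px

In the 3696×2310 frame the video fills the width: height = 3696 / 1.850 ≈ 1997.84 px.
Scaling 3696 → 6407 is ×1.7335, so the height becomes 1997.84 × 1.7335 ≈ 3463.24 px.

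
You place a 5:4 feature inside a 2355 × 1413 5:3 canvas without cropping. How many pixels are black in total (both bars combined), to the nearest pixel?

831904 pixels

Since 1.250 < 1.667, the feature is height-limited.
Content width = 1413 × 5/4 ≈ 1766.2500 px.
Leftover width: 2355 − 1766.2500 = 588.7500 px.
Across the 1413-px span: 588.7500 × 1413 ≈ 831904 px.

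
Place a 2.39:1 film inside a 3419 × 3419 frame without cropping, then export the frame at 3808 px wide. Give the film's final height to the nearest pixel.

1593 px

At 3419×3419 the film is width-limited, so height = 3419 / 2.390 ≈ 1430.54 px.
The frame scales by 3808/3419 = 1.1138; 1430.54 × 1.1138 ≈ 1593.31 px.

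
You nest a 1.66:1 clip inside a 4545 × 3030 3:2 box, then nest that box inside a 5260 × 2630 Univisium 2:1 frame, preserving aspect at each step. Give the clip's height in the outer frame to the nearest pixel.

1.66:1 in 4545×3030: fills the width, so the clip is 4545.00 × 2737.95.
The 3:2 canvas is height-limited in 5260×2630, giving 3945.00 × 2630.00; scale factor 0.8680.
The clip scales with it: height 2737.95 × 0.8680 ≈ 2376.51.

2377 px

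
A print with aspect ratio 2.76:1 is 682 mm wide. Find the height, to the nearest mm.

247 mm

At 2.76:1, 682 / 2.760 ≈ 247.10.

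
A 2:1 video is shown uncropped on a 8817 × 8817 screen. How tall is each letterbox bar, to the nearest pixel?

2204 px

2:1 is wider than square, so it spans the full width.
Content height = 8817 × 1/2 ≈ 4408.50 px.
8817 − 4408.50 = 4408.50 px of bars (2204.25 each).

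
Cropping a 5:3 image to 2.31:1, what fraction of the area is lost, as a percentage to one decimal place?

27.8%

The width stays; only height is cut (since 2.31:1 is wider than 5:3).
(1.667)/(2.310) ≈ 0.722 of the area survives, leaving 27.85% discarded.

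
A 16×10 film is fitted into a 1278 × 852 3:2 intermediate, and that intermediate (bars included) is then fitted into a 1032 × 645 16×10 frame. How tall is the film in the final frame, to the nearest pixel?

605 px

First fit — 16×10 into 1278×852 spans the width: 1278.00 × 798.75.
The 3:2 canvas is height-limited in 1032×645, giving 967.50 × 645.00; scale factor 0.7570.
Applying the same ×0.7570: 798.75 → 604.69.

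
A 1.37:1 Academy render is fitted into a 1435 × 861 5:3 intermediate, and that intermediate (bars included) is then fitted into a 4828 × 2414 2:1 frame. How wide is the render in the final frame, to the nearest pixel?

First fit — 1.37:1 Academy into 1435×861 spans the height: 1179.57 × 861.00.
Second fit — the 5:3 canvas into 4828×2414 spans the height: 4023.33 × 2414.00 (×2.8037 from 1435×861).
So the render's width is 1179.57 × 2.8037 ≈ 3307.18.

3307 px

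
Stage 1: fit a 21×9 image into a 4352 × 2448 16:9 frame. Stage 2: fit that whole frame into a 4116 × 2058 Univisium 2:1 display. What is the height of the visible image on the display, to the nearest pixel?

21×9 in 4352×2448: fills the width, so the image is 4352.00 × 1865.14.
16:9 in 4116×2058: fills the height, so the intermediate becomes 3658.67 × 2058.00 — a scale of ×0.8407.
The image scales with it: height 1865.14 × 0.8407 ≈ 1568.00.

1568 px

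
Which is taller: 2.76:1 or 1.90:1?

1.90:1

2.76 and 1.9; 2.76 > 1.9. The smaller width-to-height ratio is the taller frame.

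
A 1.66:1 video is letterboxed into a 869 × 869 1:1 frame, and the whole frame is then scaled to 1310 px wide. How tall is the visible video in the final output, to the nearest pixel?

789 px

In the 869×869 frame the video fills the width: height = 869 / 1.660 ≈ 523.49 px.
Scaling 869 → 1310 is ×1.5075, so the height becomes 523.49 × 1.5075 ≈ 789.16 px.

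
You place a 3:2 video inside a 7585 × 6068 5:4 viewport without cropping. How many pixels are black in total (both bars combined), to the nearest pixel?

Since 1.500 > 1.250, the video is width-limited.
Content height = 7585 × 2/3 ≈ 5056.6667 px.
6068 − 5056.6667 = 1011.3333 px of bars.
That's 1011.3333 × 7585 ≈ 7670963 black pixels.

7670963 pixels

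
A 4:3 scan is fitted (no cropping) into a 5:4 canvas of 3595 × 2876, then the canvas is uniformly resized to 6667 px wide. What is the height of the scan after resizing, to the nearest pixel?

In the 3595×2876 frame the scan fills the width: height = 3595 × 3/4 ≈ 2696.25 px.
Scaling 3595 → 6667 is ×1.8545, so the height becomes 2696.25 × 1.8545 ≈ 5000.25 px.

5000 px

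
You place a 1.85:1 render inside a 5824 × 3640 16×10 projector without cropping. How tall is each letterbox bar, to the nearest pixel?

1.85:1 (1.850) > 16×10 (1.600), so the render fills the width.
Content height = 5824 / 1.850 ≈ 3148.11 px.
Black = 3640 − 3148.11 = 491.89 px, or 245.95 per bar.

246 px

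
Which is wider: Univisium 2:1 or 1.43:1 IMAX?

Univisium 2:1

Univisium 2:1 = 2 and 1.43; 2 > 1.43.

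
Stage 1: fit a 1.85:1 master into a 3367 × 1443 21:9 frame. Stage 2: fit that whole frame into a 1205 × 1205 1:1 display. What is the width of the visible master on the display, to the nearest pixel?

Inside the 3367×1443 canvas the master is height-limited at 2669.55 × 1443.00.
Second fit — the 21:9 canvas into 1205×1205 spans the width: 1205.00 × 516.43 (×0.3579 from 3367×1443).
So the master's width is 2669.55 × 0.3579 ≈ 955.39.

955 px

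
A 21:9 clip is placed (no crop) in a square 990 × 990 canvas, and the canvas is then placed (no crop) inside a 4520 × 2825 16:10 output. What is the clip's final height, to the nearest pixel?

1211 px

21:9 in 990×990: fills the width, so the clip is 990.00 × 424.29.
square in 4520×2825: fills the height, so the intermediate becomes 2825.00 × 2825.00 — a scale of ×2.8535.
So the clip's height is 424.29 × 2.8535 ≈ 1210.71.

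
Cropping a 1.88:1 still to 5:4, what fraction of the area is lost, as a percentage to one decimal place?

33.5%

The height stays; only width is cut (since 5:4 is narrower than 1.88:1).
Fraction kept = (1.250)/(1.880) ≈ 66.49%, so 33.51% is lost.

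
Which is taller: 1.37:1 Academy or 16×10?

1.37:1 Academy

1.37 and 16×10 = 1.6; 1.6 > 1.37. The smaller width-to-height ratio is the taller frame.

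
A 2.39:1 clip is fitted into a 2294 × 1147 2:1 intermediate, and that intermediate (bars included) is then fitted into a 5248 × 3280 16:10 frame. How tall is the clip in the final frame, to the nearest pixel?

Inside the 2294×1147 canvas the clip is width-limited at 2294.00 × 959.83.
The 2:1 canvas is width-limited in 5248×3280, giving 5248.00 × 2624.00; scale factor 2.2877.
Applying the same ×2.2877: 959.83 → 2195.82.

2196 px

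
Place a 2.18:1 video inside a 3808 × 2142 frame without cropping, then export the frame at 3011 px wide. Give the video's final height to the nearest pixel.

Fitted into 3808×2142, the video spans the width; its height is 3808 / 2.180 ≈ 1746.79 px.
Resizing to 3011 px wide multiplies everything by 0.7907: 1746.79 → 1381.19 px.

1381 px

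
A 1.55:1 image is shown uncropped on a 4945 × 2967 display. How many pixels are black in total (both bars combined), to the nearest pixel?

1027027 pixels

1.55:1 is narrower than 5:3, so it spans the full height.
Content width = 2967 × 1.550 ≈ 4598.8500 px.
Black = 4945 − 4598.8500 = 346.1500 px.
Bar area = 346.1500 × 2967 ≈ 1027027 px.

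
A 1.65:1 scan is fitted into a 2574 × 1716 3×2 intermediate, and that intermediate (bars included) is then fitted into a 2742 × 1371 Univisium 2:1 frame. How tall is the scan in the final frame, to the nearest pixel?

1246 px

Inside the 2574×1716 canvas the scan is width-limited at 2574.00 × 1560.00.
Second fit — the 3×2 canvas into 2742×1371 spans the height: 2056.50 × 1371.00 (×0.7990 from 2574×1716).
So the scan's height is 1560.00 × 0.7990 ≈ 1246.36.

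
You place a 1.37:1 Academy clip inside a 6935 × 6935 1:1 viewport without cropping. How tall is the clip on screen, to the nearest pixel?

Since 1.370 > 1.000, the clip is width-limited.
That makes the image 5062.04 px tall (6935 / 1.370).

5062 px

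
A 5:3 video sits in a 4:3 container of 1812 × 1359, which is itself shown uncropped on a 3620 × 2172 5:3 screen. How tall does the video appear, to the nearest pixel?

Inside the 1812×1359 canvas the video is width-limited at 1812.00 × 1087.20.
The 4:3 canvas is height-limited in 3620×2172, giving 2896.00 × 2172.00; scale factor 1.5982.
The video scales with it: height 1087.20 × 1.5982 ≈ 1737.60.

1738 px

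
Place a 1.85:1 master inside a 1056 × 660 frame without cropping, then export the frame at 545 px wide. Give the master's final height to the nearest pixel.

Fitted into 1056×660, the master spans the width; its height is 1056 / 1.850 ≈ 570.81 px.
Scaling 1056 → 545 is ×0.5161, so the height becomes 570.81 × 0.5161 ≈ 294.59 px.

295 px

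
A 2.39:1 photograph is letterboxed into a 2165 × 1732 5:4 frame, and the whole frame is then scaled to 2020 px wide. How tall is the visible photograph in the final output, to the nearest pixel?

845 px

In the 2165×1732 frame the photograph fills the width: height = 2165 / 2.390 ≈ 905.86 px.
Resizing to 2020 px wide multiplies everything by 0.9330: 905.86 → 845.19 px.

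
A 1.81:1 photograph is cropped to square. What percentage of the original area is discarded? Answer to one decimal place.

The height stays; only width is cut (since square is narrower than 1.81:1).
Fraction kept = (1.000)/(1.810) ≈ 55.25%, so 44.75% is lost.

44.8%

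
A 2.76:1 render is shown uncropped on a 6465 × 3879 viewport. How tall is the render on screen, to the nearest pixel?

2342 px

2.76:1 is wider than 5:3, so it spans the full width.
That makes the image 2342.39 px tall (6465 / 2.760).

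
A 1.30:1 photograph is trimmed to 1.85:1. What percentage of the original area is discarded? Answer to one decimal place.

The width stays; only height is cut (since 1.85:1 is wider than 1.30:1).
Fraction kept = (1.300)/(1.850) ≈ 70.27%, so 29.73% is lost.

29.7%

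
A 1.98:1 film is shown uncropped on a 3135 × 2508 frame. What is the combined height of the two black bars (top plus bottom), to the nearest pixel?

925 px

1.98:1 is wider than 5:4, so it spans the full width.
Content height = 3135 / 1.980 ≈ 1583.33 px.
Black = 2508 − 1583.33 = 924.67 px.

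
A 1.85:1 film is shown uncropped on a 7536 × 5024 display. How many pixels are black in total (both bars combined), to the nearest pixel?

7162866 pixels

Since 1.850 > 1.500, the film is width-limited.
Content height = 7536 / 1.850 ≈ 4073.5135 px.
Black = 5024 − 4073.5135 = 950.4865 px.
That's 950.4865 × 7536 ≈ 7162866 black pixels.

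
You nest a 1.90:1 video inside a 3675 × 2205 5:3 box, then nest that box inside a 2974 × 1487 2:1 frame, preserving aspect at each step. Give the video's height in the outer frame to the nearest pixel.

1304 px

Inside the 3675×2205 canvas the video is width-limited at 3675.00 × 1934.21.
The 5:3 canvas is height-limited in 2974×1487, giving 2478.33 × 1487.00; scale factor 0.6744.
Applying the same ×0.6744: 1934.21 → 1304.39.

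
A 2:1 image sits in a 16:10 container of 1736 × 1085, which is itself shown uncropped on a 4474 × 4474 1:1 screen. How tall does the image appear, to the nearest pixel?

2237 px

2:1 in 1736×1085: fills the width, so the image is 1736.00 × 868.00.
The 16:10 canvas is width-limited in 4474×4474, giving 4474.00 × 2796.25; scale factor 2.5772.
Applying the same ×2.5772: 868.00 → 2237.00.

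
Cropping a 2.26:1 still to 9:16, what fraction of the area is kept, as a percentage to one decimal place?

9:16 is narrower than 2.26:1, so the crop keeps the full height and trims the width.
Fraction kept = (0.562)/(2.260) ≈ 24.89%.

24.9%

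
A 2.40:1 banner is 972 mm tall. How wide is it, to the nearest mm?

2333 mm

Width = 972 × 2.400 = 2332.80.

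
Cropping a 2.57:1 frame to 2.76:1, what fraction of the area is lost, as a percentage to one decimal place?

Going from 2.57:1 to 2.76:1 means cutting height while keeping width.
(2.570)/(2.760) ≈ 0.931 of the area survives, leaving 6.88% discarded.

6.9%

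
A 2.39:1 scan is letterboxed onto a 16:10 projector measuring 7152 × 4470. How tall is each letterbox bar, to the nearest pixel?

739 px

2.39:1 is wider than 16:10, so it spans the full width.
That makes the image 2992.47 px tall (7152 / 2.390).
4470 − 2992.47 = 1477.53 px of bars (738.77 each).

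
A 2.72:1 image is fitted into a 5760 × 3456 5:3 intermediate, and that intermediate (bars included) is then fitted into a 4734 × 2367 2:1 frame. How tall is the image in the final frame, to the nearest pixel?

1450 px

2.72:1 in 5760×3456: fills the width, so the image is 5760.00 × 2117.65.
5:3 in 4734×2367: fills the height, so the intermediate becomes 3945.00 × 2367.00 — a scale of ×0.6849.
Applying the same ×0.6849: 2117.65 → 1450.37.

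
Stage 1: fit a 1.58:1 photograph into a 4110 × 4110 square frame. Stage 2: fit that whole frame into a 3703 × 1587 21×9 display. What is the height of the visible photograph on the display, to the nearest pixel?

Inside the 4110×4110 canvas the photograph is width-limited at 4110.00 × 2601.27.
square in 3703×1587: fills the height, so the intermediate becomes 1587.00 × 1587.00 — a scale of ×0.3861.
So the photograph's height is 2601.27 × 0.3861 ≈ 1004.43.

1004 px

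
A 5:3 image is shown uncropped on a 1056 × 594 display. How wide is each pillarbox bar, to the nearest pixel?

33 px

5:3 is narrower than 16×9, so it spans the full height.
That makes the image 990.00 px wide (594 × 5/3).
1056 − 990.00 = 66.00 px of bars (33.00 each).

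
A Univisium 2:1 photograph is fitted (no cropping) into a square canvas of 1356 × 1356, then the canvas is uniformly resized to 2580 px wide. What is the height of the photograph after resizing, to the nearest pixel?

Fitted into 1356×1356, the photograph spans the width; its height is 1356 × 1/2 ≈ 678.00 px.
Resizing to 2580 px wide multiplies everything by 1.9027: 678.00 → 1290.00 px.

1290 px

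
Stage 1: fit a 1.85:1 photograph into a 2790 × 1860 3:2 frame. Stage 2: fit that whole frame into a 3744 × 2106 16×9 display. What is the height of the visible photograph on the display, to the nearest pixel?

Inside the 2790×1860 canvas the photograph is width-limited at 2790.00 × 1508.11.
3:2 in 3744×2106: fills the height, so the intermediate becomes 3159.00 × 2106.00 — a scale of ×1.1323.
Applying the same ×1.1323: 1508.11 → 1707.57.

1708 px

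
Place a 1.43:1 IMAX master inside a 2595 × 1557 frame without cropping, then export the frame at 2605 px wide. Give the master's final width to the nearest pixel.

At 2595×1557 the master is height-limited, so width = 1557 × 1.430 ≈ 2226.51 px.
Scaling 2595 → 2605 is ×1.0039, so the width becomes 2226.51 × 1.0039 ≈ 2235.09 px.

2235 px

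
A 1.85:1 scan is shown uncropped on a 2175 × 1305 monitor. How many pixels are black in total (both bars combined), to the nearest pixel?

1.85:1 is wider than 5:3, so it spans the full width.
Content height = 2175 / 1.850 ≈ 1175.6757 px.
Leftover height: 1305 − 1175.6757 = 129.3243 px.
Bar area = 129.3243 × 2175 ≈ 281280 px.

281280 pixels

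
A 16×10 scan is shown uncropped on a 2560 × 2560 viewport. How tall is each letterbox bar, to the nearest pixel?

480 px

16×10 (1.600) > square (1.000), so the scan fills the width.
The scan is 2560 × 10/16 ≈ 1600.00 px tall.
2560 − 1600.00 = 960.00 px of bars (480.00 each).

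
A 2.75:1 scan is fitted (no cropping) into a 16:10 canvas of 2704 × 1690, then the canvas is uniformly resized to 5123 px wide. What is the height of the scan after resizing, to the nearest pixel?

In the 2704×1690 frame the scan fills the width: height = 2704 / 2.750 ≈ 983.27 px.
Scaling 2704 → 5123 is ×1.8946, so the height becomes 983.27 × 1.8946 ≈ 1862.91 px.

1863 px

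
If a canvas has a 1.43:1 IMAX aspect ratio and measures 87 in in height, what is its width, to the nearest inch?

124 in

87 × 1.430 = 124.41.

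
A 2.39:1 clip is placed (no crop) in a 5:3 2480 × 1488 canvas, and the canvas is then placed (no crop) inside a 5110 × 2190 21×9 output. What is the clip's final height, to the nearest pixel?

First fit — 2.39:1 into 2480×1488 spans the width: 2480.00 × 1037.66.
5:3 in 5110×2190: fills the height, so the intermediate becomes 3650.00 × 2190.00 — a scale of ×1.4718.
The clip scales with it: height 1037.66 × 1.4718 ≈ 1527.20.

1527 px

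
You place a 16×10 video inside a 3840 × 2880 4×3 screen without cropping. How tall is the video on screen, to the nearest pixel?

Since 1.600 > 1.333, the video is width-limited.
Content height = 3840 × 10/16 ≈ 2400.00 px.

2400 px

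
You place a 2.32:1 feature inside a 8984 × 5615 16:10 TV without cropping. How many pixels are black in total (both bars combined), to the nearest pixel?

15655394 pixels

Since 2.320 > 1.600, the feature is width-limited.
That makes the image 3872.4138 px tall (8984 / 2.320).
5615 − 3872.4138 = 1742.5862 px of bars.
That's 1742.5862 × 8984 ≈ 15655394 black pixels.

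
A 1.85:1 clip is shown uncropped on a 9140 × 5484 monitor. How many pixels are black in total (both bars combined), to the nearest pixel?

4967219 pixels

1.85:1 (1.850) > 5:3 (1.667), so the clip fills the width.
That makes the image 4940.5405 px tall (9140 / 1.850).
5484 − 4940.5405 = 543.4595 px of bars.
Bar area = 543.4595 × 9140 ≈ 4967219 px.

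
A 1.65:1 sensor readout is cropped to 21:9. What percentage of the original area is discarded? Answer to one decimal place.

The width stays; only height is cut (since 21:9 is wider than 1.65:1).
(1.650)/(2.333) ≈ 0.707 of the area survives, leaving 29.29% discarded.

29.3%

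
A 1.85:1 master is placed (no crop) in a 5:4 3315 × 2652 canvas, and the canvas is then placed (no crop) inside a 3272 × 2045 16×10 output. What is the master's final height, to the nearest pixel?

Inside the 3315×2652 canvas the master is width-limited at 3315.00 × 1791.89.
Second fit — the 5:4 canvas into 3272×2045 spans the height: 2556.25 × 2045.00 (×0.7711 from 3315×2652).
The master scales with it: height 1791.89 × 0.7711 ≈ 1381.76.

1382 px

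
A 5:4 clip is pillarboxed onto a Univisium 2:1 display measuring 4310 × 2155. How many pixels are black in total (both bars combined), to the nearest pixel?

Since 1.250 < 2.000, the clip is height-limited.
That makes the image 2693.7500 px wide (2155 × 5/4).
4310 − 2693.7500 = 1616.2500 px of bars.
That's 1616.2500 × 2155 ≈ 3483019 black pixels.

3483019 pixels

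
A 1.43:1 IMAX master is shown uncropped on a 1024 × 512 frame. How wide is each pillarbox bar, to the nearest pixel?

1.43:1 IMAX is narrower than Univisium 2:1, so it spans the full height.
That makes the image 732.16 px wide (512 × 1.430).
1024 − 732.16 = 291.84 px of bars (145.92 each).

146 px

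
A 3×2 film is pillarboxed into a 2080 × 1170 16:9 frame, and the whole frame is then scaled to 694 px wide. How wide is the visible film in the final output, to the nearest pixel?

586 px

At 2080×1170 the film is height-limited, so width = 1170 × 3/2 ≈ 1755.00 px.
Scaling 2080 → 694 is ×0.3337, so the width becomes 1755.00 × 0.3337 ≈ 585.56 px.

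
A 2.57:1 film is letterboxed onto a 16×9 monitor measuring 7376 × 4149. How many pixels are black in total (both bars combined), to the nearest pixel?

2.57:1 (2.570) > 16×9 (1.778), so the film fills the width.
The film is 7376 / 2.570 ≈ 2870.0389 px tall.
Black = 4149 − 2870.0389 = 1278.9611 px.
Across the 7376-px span: 1278.9611 × 7376 ≈ 9433617 px.

9433617 pixels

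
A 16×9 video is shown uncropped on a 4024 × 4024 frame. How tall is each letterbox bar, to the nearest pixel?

16×9 (1.778) > square (1.000), so the video fills the width.
Content height = 4024 × 9/16 ≈ 2263.50 px.
Black = 4024 − 2263.50 = 1760.50 px, or 880.25 per bar.

880 px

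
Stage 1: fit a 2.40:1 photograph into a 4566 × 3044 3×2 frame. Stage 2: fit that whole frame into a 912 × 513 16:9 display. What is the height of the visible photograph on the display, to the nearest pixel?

321 px

2.40:1 in 4566×3044: fills the width, so the photograph is 4566.00 × 1902.50.
Second fit — the 3×2 canvas into 912×513 spans the height: 769.50 × 513.00 (×0.1685 from 4566×3044).
So the photograph's height is 1902.50 × 0.1685 ≈ 320.62.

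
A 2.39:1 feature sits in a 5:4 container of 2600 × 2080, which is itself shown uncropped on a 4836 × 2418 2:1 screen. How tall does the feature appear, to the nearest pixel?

1265 px

2.39:1 in 2600×2080: fills the width, so the feature is 2600.00 × 1087.87.
The 5:4 canvas is height-limited in 4836×2418, giving 3022.50 × 2418.00; scale factor 1.1625.
Applying the same ×1.1625: 1087.87 → 1264.64.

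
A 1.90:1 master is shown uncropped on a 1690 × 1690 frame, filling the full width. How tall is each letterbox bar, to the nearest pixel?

Content height = 1690 / 1.900 ≈ 889.47 px.
1690 − 889.47 = 800.53 px of bars (400.26 each).

400 px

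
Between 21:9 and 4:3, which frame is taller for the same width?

21:9 = 2.333 and 4:3 = 1.333; 2.333 > 1.333. The smaller width-to-height ratio is the taller frame.

4:3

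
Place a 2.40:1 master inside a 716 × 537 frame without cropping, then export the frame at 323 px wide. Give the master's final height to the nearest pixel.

Fitted into 716×537, the master spans the width; its height is 716 / 2.400 ≈ 298.33 px.
Scaling 716 → 323 is ×0.4511, so the height becomes 298.33 × 0.4511 ≈ 134.58 px.

135 px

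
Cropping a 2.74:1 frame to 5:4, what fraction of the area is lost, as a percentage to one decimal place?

Going from 2.74:1 to 5:4 means cutting width while keeping height.
Area ratio = (1.250)/(2.740) = 45.62%; the remaining 54.38% is cropped out.

54.4%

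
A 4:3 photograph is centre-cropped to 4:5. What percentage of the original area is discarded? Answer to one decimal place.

4:5 is narrower than 4:3, so the crop keeps the full height and trims the width.
Area ratio = (0.800)/(1.333) = 60.00%; the remaining 40.00% is cropped out.

40.0%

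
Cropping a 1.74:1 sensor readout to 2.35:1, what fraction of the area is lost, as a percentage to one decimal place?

Going from 1.74:1 to 2.35:1 means cutting height while keeping width.
Fraction kept = (1.740)/(2.350) ≈ 74.04%, so 25.96% is lost.

26.0%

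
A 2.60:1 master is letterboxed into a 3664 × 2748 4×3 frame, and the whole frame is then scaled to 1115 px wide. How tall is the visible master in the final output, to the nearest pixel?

In the 3664×2748 frame the master fills the width: height = 3664 / 2.600 ≈ 1409.23 px.
Resizing to 1115 px wide multiplies everything by 0.3043: 1409.23 → 428.85 px.

429 px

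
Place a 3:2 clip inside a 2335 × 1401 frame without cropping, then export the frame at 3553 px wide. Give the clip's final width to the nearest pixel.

In the 2335×1401 frame the clip fills the height: width = 1401 × 3/2 ≈ 2101.50 px.
The frame scales by 3553/2335 = 1.5216; 2101.50 × 1.5216 ≈ 3197.70 px.

3198 px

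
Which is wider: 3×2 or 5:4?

3×2 = 1.5 and 5:4 = 1.25; 1.5 > 1.25.

3×2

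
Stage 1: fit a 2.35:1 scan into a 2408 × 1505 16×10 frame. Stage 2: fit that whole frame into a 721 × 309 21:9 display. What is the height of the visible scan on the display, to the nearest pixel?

2.35:1 in 2408×1505: fills the width, so the scan is 2408.00 × 1024.68.
Second fit — the 16×10 canvas into 721×309 spans the height: 494.40 × 309.00 (×0.2053 from 2408×1505).
The scan scales with it: height 1024.68 × 0.2053 ≈ 210.38.

210 px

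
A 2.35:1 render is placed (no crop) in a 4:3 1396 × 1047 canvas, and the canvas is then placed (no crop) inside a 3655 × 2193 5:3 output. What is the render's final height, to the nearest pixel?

1244 px

2.35:1 in 1396×1047: fills the width, so the render is 1396.00 × 594.04.
The 4:3 canvas is height-limited in 3655×2193, giving 2924.00 × 2193.00; scale factor 2.0946.
Applying the same ×2.0946: 594.04 → 1244.26.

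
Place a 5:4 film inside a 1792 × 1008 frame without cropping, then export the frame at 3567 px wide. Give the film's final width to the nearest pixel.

2508 px

Fitted into 1792×1008, the film spans the height; its width is 1008 × 5/4 ≈ 1260.00 px.
Scaling 1792 → 3567 is ×1.9905, so the width becomes 1260.00 × 1.9905 ≈ 2508.05 px.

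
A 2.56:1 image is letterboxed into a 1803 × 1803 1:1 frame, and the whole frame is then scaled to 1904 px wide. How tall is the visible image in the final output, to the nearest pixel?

744 px

Fitted into 1803×1803, the image spans the width; its height is 1803 / 2.560 ≈ 704.30 px.
Resizing to 1904 px wide multiplies everything by 1.0560: 704.30 → 743.75 px.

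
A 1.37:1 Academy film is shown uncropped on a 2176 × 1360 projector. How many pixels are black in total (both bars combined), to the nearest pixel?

425408 pixels

Since 1.370 < 1.600, the film is height-limited.
The film is 1360 × 1.370 ≈ 1863.2000 px wide.
Black = 2176 − 1863.2000 = 312.8000 px.
Bar area = 312.8000 × 1360 ≈ 425408 px.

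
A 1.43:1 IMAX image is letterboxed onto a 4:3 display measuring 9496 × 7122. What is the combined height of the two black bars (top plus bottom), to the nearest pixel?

1.43:1 IMAX (1.430) > 4:3 (1.333), so the image fills the width.
The image is 9496 / 1.430 ≈ 6640.56 px tall.
Black = 7122 − 6640.56 = 481.44 px.

481 px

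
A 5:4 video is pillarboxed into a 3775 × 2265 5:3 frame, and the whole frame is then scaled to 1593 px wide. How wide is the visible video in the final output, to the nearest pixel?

1195 px

In the 3775×2265 frame the video fills the height: width = 2265 × 5/4 ≈ 2831.25 px.
Scaling 3775 → 1593 is ×0.4220, so the width becomes 2831.25 × 0.4220 ≈ 1194.75 px.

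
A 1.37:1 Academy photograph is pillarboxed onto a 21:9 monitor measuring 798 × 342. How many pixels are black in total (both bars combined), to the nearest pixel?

112675 pixels

1.37:1 Academy (1.370) < 21:9 (2.333), so the photograph fills the height.
That makes the image 468.5400 px wide (342 × 1.370).
Black = 798 − 468.5400 = 329.4600 px.
That's 329.4600 × 342 ≈ 112675 black pixels.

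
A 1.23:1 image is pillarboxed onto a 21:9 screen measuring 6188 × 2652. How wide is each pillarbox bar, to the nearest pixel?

1463 px

1.23:1 (1.230) < 21:9 (2.333), so the image fills the height.
That makes the image 3261.96 px wide (2652 × 1.230).
6188 − 3261.96 = 2926.04 px of bars (1463.02 each).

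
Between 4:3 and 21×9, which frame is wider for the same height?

4:3 = 1.333 and 21×9 = 2.333; 2.333 > 1.333.

21×9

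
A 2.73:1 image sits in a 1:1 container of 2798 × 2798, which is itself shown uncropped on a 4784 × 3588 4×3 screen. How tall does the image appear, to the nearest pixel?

Inside the 2798×2798 canvas the image is width-limited at 2798.00 × 1024.91.
1:1 in 4784×3588: fills the height, so the intermediate becomes 3588.00 × 3588.00 — a scale of ×1.2823.
The image scales with it: height 1024.91 × 1.2823 ≈ 1314.29.

1314 px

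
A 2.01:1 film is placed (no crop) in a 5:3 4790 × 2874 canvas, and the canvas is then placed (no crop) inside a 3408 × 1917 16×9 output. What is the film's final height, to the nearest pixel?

2.01:1 in 4790×2874: fills the width, so the film is 4790.00 × 2383.08.
Second fit — the 5:3 canvas into 3408×1917 spans the height: 3195.00 × 1917.00 (×0.6670 from 4790×2874).
Applying the same ×0.6670: 2383.08 → 1589.55.

1590 px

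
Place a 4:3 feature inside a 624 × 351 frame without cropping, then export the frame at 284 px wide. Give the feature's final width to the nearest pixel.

At 624×351 the feature is height-limited, so width = 351 × 4/3 ≈ 468.00 px.
The frame scales by 284/624 = 0.4551; 468.00 × 0.4551 ≈ 213.00 px.

213 px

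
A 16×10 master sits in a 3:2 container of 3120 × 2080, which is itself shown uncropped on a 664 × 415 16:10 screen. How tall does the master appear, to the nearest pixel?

Inside the 3120×2080 canvas the master is width-limited at 3120.00 × 1950.00.
3:2 in 664×415: fills the height, so the intermediate becomes 622.50 × 415.00 — a scale of ×0.1995.
Applying the same ×0.1995: 1950.00 → 389.06.

389 px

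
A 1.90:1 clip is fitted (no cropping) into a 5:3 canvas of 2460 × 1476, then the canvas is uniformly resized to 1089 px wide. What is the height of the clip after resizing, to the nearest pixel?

At 2460×1476 the clip is width-limited, so height = 2460 / 1.900 ≈ 1294.74 px.
Resizing to 1089 px wide multiplies everything by 0.4427: 1294.74 → 573.16 px.

573 px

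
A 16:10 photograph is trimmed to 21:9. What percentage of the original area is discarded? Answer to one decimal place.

Going from 16:10 to 21:9 means cutting height while keeping width.
Area ratio = (1.600)/(2.333) = 68.57%; the remaining 31.43% is cropped out.

31.4%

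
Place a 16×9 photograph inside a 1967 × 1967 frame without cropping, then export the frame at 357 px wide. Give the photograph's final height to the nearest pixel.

In the 1967×1967 frame the photograph fills the width: height = 1967 × 9/16 ≈ 1106.44 px.
Scaling 1967 → 357 is ×0.1815, so the height becomes 1106.44 × 0.1815 ≈ 200.81 px.

201 px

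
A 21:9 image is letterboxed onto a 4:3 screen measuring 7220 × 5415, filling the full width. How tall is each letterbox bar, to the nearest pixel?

1160 px

That makes the image 3094.29 px tall (7220 × 9/21).
5415 − 3094.29 = 2320.71 px of bars (1160.36 each).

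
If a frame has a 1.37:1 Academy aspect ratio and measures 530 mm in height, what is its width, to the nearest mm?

530 × 1.370 = 726.10.

726 mm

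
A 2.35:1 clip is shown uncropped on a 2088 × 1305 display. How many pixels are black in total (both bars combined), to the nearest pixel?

2.35:1 is wider than 16×10, so it spans the full width.
The clip is 2088 / 2.350 ≈ 888.5106 px tall.
Black = 1305 − 888.5106 = 416.4894 px.
Bar area = 416.4894 × 2088 ≈ 869630 px.

869630 pixels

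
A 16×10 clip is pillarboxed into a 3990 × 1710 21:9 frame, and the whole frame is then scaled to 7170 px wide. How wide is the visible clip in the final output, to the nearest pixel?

4917 px

Fitted into 3990×1710, the clip spans the height; its width is 1710 × 16/10 ≈ 2736.00 px.
Scaling 3990 → 7170 is ×1.7970, so the width becomes 2736.00 × 1.7970 ≈ 4916.57 px.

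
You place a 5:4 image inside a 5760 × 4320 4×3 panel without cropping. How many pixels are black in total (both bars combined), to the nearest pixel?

5:4 (1.250) < 4×3 (1.333), so the image fills the height.
Content width = 4320 × 5/4 ≈ 5400.0000 px.
5760 − 5400.0000 = 360.0000 px of bars.
Across the 4320-px span: 360.0000 × 4320 ≈ 1555200 px.

1555200 pixels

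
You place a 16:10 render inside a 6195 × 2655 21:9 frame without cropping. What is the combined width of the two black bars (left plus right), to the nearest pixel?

16:10 (1.600) < 21:9 (2.333), so the render fills the height.
That makes the image 4248.00 px wide (2655 × 16/10).
Leftover width: 6195 − 4248.00 = 1947.00 px.

1947 px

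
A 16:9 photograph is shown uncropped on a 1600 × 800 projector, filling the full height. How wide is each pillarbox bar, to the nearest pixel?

89 px

That makes the image 1422.22 px wide (800 × 16/9).
1600 − 1422.22 = 177.78 px of bars (88.89 each).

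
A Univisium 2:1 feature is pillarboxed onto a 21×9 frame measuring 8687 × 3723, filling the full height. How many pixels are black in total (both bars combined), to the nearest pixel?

4620243 pixels

Content width = 3723 × 2/1 ≈ 7446.0000 px.
8687 − 7446.0000 = 1241.0000 px of bars.
Across the 3723-px span: 1241.0000 × 3723 ≈ 4620243 px.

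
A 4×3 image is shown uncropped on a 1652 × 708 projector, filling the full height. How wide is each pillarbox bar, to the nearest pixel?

That makes the image 944.00 px wide (708 × 4/3).
1652 − 944.00 = 708.00 px of bars (354.00 each).

354 px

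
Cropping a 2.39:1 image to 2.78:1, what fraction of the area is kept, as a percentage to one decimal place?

86.0%

Going from 2.39:1 to 2.78:1 means cutting height while keeping width.
Area ratio = (2.390)/(2.780) = 85.97% retained.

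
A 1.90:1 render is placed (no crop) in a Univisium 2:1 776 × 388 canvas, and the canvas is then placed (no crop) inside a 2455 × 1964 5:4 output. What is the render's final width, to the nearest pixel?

1.90:1 in 776×388: fills the height, so the render is 737.20 × 388.00.
Second fit — the Univisium 2:1 canvas into 2455×1964 spans the width: 2455.00 × 1227.50 (×3.1637 from 776×388).
The render scales with it: width 737.20 × 3.1637 ≈ 2332.25.

2332 px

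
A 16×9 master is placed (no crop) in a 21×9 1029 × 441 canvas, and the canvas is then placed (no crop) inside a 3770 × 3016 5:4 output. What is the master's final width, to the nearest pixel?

2872 px

16×9 in 1029×441: fills the height, so the master is 784.00 × 441.00.
21×9 in 3770×3016: fills the width, so the intermediate becomes 3770.00 × 1615.71 — a scale of ×3.6638.
Applying the same ×3.6638: 784.00 → 2872.38.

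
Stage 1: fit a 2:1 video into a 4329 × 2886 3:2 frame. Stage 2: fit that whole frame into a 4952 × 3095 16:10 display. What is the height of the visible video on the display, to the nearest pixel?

Inside the 4329×2886 canvas the video is width-limited at 4329.00 × 2164.50.
3:2 in 4952×3095: fills the height, so the intermediate becomes 4642.50 × 3095.00 — a scale of ×1.0724.
So the video's height is 2164.50 × 1.0724 ≈ 2321.25.

2321 px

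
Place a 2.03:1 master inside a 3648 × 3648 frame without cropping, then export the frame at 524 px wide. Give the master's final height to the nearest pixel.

258 px

In the 3648×3648 frame the master fills the width: height = 3648 / 2.030 ≈ 1797.04 px.
Resizing to 524 px wide multiplies everything by 0.1436: 1797.04 → 258.13 px.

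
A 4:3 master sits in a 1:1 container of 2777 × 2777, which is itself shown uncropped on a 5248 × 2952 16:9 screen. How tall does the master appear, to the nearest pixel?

Inside the 2777×2777 canvas the master is width-limited at 2777.00 × 2082.75.
Second fit — the 1:1 canvas into 5248×2952 spans the height: 2952.00 × 2952.00 (×1.0630 from 2777×2777).
Applying the same ×1.0630: 2082.75 → 2214.00.

2214 px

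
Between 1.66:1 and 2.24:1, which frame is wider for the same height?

1.66 and 2.24; 2.24 > 1.66.

2.24:1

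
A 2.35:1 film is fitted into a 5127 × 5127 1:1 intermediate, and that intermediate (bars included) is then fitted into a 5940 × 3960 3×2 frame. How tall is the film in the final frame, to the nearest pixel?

1685 px

Inside the 5127×5127 canvas the film is width-limited at 5127.00 × 2181.70.
1:1 in 5940×3960: fills the height, so the intermediate becomes 3960.00 × 3960.00 — a scale of ×0.7724.
The film scales with it: height 2181.70 × 0.7724 ≈ 1685.11.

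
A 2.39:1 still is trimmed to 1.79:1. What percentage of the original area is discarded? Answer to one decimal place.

25.1%

1.79:1 is narrower than 2.39:1, so the crop keeps the full height and trims the width.
Area ratio = (1.790)/(2.390) = 74.90%; the remaining 25.10% is cropped out.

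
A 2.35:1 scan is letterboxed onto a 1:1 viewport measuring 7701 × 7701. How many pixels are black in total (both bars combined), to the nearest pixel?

Since 2.350 > 1.000, the scan is width-limited.
That makes the image 3277.0213 px tall (7701 / 2.350).
Black = 7701 − 3277.0213 = 4423.9787 px.
Across the 7701-px span: 4423.9787 × 7701 ≈ 34069060 px.

34069060 pixels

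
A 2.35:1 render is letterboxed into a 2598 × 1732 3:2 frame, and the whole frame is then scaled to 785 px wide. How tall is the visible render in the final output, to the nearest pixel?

Fitted into 2598×1732, the render spans the width; its height is 2598 / 2.350 ≈ 1105.53 px.
The frame scales by 785/2598 = 0.3022; 1105.53 × 0.3022 ≈ 334.04 px.

334 px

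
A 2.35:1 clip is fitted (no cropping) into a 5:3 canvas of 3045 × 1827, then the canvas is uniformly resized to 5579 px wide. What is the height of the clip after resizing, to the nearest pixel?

Fitted into 3045×1827, the clip spans the width; its height is 3045 / 2.350 ≈ 1295.74 px.
Scaling 3045 → 5579 is ×1.8322, so the height becomes 1295.74 × 1.8322 ≈ 2374.04 px.

2374 px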